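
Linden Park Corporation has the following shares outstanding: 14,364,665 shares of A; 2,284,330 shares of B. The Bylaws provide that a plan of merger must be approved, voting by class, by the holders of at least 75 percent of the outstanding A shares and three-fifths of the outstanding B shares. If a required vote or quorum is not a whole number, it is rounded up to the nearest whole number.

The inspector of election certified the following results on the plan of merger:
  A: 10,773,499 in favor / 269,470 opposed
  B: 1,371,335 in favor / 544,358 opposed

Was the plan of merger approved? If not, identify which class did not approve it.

A: 3/4 of 14364665 = 10773498.75, rounded up to 10773499; 10,773,499 required, 10,773,499 in favor — approved.
B: 3/5 of 2284330 = 1370598; 1,370,598 required, 1,371,335 in favor — approved.

Approved — every class gave the required vote.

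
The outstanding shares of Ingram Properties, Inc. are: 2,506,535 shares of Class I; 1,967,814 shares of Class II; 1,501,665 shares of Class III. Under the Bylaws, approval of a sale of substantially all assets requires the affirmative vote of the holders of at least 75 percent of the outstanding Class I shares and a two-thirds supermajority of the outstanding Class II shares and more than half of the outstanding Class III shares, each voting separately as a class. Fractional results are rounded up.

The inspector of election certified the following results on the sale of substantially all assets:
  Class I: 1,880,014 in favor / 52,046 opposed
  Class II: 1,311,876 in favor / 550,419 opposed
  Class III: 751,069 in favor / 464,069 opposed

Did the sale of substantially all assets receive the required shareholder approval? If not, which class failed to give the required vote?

Approved — every class gave the required vote.

Class I: 3/4 of 2506535 = 1879901.25, rounded up to 1879902; 1,879,902 required, 1,880,014 in favor — approved.
Class II: 2/3 of 1967814 = 1311876; 1,311,876 required, 1,311,876 in favor — approved.
Class III: a majority of 1501665 is 750833; 750,833 required, 751,069 in favor — approved.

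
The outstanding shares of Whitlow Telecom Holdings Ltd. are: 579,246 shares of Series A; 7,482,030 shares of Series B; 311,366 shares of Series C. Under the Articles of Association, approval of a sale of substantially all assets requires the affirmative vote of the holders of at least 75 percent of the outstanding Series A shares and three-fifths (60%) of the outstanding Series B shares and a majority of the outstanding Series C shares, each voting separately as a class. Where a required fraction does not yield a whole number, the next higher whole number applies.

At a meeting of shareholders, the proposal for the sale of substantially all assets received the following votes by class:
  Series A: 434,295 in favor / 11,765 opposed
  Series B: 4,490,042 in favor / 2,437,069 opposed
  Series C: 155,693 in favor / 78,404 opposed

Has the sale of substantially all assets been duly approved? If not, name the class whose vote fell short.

Not approved — the Series A shares did not give the required vote.

Series A: 3/4 of 579246 = 434434.50, rounded up to 434435; 434,435 required, 434,295 in favor — not approved.
Series B: 3/5 of 7482030 = 4489218; 4,489,218 required, 4,490,042 in favor — approved.
Series C: a majority of 311366 is 155684; 155,684 required, 155,693 in favor — approved.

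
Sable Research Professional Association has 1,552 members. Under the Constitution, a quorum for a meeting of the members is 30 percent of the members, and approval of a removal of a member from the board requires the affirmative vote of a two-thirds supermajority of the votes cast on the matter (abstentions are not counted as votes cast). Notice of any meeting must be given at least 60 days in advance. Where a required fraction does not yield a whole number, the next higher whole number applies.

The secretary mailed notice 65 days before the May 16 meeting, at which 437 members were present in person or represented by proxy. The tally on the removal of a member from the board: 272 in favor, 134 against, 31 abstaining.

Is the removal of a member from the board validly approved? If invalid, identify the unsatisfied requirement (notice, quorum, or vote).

Invalid — quorum requirement not satisfied.

Notice: 65 days given; 60 required. Satisfied.
Quorum: 30% of 1,552 = 465.60, rounded up to 466; 437 present. Not satisfied.
Vote: requires two-thirds of the votes cast (437 − 31 abstaining = 406); 2/3 of 406 = 270.67, rounded up to 271, so 271 needed; 272 in favor. Satisfied.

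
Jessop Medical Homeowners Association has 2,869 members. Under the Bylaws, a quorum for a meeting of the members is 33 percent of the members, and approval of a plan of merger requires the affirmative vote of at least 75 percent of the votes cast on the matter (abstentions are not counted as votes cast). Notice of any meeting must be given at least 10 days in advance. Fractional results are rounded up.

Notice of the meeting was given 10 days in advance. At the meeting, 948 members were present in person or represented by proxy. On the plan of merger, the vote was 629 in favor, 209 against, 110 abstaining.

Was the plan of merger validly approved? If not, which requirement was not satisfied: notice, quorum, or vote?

Notice: 10 days given; 10 required. Satisfied.
Quorum: 33% of 2,869 = 946.77, rounded up to 947; 948 present. Satisfied.
Vote: requires three-fourths of the votes cast (948 − 110 abstaining = 838); 3/4 of 838 = 628.50, rounded up to 629, so 629 needed; 629 in favor. Satisfied.

Valid — all requirements satisfied.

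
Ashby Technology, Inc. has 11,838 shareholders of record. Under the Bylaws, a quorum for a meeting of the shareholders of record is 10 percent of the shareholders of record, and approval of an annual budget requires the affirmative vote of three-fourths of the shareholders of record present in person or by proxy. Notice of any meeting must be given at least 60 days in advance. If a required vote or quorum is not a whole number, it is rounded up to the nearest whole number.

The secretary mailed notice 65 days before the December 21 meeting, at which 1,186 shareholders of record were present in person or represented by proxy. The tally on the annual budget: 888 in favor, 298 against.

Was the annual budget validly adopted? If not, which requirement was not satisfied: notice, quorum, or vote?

Notice: 65 days given; 60 required. Satisfied.
Quorum: 10% of 11,838 = 1,183.80, rounded up to 1,184; 1,186 present. Satisfied.
Vote: requires three-fourths of those present (1,186); 3/4 of 1186 = 889.50, rounded up to 890, so 890 needed; 888 in favor. Not satisfied.

Invalid — vote requirement not satisfied.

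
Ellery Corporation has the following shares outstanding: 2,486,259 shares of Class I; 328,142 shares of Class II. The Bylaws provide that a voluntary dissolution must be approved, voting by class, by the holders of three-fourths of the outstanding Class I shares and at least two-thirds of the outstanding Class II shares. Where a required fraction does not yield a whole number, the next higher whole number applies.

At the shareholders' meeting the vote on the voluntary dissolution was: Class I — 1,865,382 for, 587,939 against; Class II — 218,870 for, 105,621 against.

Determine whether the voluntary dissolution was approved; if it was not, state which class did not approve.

Class I: 3/4 of 2486259 = 1864694.25, rounded up to 1864695; 1,864,695 required, 1,865,382 in favor — approved.
Class II: 2/3 of 328142 = 218761.33, rounded up to 218762; 218,762 required, 218,870 in favor — approved.

Approved — every class gave the required vote.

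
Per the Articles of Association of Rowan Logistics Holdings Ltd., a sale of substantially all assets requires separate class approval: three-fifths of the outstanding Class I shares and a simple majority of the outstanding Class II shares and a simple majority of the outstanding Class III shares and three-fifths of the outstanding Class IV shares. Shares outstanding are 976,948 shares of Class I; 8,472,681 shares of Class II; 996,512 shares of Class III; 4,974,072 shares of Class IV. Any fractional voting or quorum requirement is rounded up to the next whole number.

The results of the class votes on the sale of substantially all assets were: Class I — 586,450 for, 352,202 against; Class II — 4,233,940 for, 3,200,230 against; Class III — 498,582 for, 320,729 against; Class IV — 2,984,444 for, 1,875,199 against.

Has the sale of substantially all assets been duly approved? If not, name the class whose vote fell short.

Class I: 3/5 of 976948 = 586168.80, rounded up to 586169; 586,169 required, 586,450 in favor — approved.
Class II: a majority of 8472681 is 4236341; 4,236,341 required, 4,233,940 in favor — not approved.
Class III: a majority of 996512 is 498257; 498,257 required, 498,582 in favor — approved.
Class IV: 3/5 of 4974072 = 2984443.20, rounded up to 2984444; 2,984,444 required, 2,984,444 in favor — approved.

Not approved — the Class II shares did not give the required vote.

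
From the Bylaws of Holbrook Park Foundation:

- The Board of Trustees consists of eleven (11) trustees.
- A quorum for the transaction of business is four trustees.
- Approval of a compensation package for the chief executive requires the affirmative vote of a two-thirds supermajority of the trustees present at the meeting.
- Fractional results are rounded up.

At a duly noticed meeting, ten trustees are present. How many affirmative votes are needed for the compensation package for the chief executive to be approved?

The compensation package for the chief executive requires two-thirds of the trustees present (10).
2/3 of 10 = 6.67, rounded up to 7.

7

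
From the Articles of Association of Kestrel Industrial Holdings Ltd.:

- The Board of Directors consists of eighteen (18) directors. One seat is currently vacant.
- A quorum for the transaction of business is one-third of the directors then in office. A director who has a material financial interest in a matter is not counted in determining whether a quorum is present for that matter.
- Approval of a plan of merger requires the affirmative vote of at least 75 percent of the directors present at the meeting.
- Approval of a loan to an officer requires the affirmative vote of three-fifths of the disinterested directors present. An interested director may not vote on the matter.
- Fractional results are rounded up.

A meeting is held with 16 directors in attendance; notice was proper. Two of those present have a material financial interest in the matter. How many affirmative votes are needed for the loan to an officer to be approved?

The loan to an officer requires three-fifths of the disinterested directors present (16 − 2 = 14).
3/5 of 14 = 8.40, rounded up to 9.

9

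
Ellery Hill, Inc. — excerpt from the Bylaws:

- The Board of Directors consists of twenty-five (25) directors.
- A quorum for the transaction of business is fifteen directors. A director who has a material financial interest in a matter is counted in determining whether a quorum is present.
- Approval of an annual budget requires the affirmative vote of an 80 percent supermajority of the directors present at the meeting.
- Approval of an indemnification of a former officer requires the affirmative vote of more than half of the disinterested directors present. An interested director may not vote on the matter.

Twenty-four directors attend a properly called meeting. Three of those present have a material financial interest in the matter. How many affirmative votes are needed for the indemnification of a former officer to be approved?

The indemnification of a former officer requires a majority of the disinterested directors present (24 − 3 = 21).
A majority of 21 is 11.

11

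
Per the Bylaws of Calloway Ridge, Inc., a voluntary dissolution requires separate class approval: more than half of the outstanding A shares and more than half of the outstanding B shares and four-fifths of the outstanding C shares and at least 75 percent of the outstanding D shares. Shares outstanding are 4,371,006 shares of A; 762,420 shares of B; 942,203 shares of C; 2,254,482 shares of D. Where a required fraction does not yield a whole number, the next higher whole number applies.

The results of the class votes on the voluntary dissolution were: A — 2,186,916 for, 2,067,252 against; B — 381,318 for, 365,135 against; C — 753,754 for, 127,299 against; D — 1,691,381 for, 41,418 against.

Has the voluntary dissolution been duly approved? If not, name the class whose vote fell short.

A: a majority of 4371006 is 2185504; 2,185,504 required, 2,186,916 in favor — approved.
B: a majority of 762420 is 381211; 381,211 required, 381,318 in favor — approved.
C: 4/5 of 942203 = 753762.40, rounded up to 753763; 753,763 required, 753,754 in favor — not approved.
D: 3/4 of 2254482 = 1690861.50, rounded up to 1690862; 1,690,862 required, 1,691,381 in favor — approved.

Not approved — the C shares did not give the required vote.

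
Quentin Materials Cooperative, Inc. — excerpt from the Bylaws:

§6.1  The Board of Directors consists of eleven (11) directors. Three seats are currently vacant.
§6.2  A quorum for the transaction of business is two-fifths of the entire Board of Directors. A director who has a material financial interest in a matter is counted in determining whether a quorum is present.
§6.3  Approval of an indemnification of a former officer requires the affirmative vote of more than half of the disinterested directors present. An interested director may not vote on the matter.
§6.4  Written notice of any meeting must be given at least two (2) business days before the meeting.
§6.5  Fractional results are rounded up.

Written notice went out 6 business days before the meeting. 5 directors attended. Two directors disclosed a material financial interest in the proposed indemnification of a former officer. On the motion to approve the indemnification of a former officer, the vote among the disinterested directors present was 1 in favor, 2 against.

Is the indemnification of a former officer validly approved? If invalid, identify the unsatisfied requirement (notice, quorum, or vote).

Invalid — vote requirement not satisfied.

Notice: 6 business days given; 2 required (6 ≥ 2). Satisfied.
Quorum: 5 present (interested directors count toward quorum); quorum is 5. Satisfied.
Vote: the indemnification of a former officer requires a majority of the disinterested directors present (5 − 2 = 3). A majority of 3 is 2, so 2 affirmative votes are needed; 1 voted in favor. Not satisfied.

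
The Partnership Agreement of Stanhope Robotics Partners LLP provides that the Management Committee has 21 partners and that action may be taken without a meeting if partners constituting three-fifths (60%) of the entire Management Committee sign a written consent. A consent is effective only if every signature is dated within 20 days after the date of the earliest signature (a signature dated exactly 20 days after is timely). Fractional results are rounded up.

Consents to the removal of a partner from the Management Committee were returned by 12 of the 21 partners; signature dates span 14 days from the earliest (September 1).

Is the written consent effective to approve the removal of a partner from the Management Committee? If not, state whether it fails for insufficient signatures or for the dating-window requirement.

Signatures required: three-fifths (60%) of 21 — 3/5 of 21 = 12.60, rounded up to 13, so 13 needed; 12 signed. Insufficient.
Dating window: the latest signature is 14 days after the earliest; the limit is 20 days. Within the window.

Not effective — insufficient signatures.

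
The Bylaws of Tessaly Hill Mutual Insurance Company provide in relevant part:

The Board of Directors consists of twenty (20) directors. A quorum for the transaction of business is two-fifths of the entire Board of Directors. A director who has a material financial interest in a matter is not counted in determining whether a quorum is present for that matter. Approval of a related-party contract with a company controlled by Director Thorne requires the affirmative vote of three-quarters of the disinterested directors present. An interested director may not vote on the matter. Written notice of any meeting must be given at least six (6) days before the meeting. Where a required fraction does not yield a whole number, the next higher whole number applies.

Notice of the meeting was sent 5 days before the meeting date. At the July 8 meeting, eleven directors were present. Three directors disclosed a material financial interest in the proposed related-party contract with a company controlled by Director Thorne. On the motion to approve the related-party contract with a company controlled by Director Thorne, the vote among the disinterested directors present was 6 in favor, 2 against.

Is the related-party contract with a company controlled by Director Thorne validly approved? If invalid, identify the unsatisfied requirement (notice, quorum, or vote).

Notice: 5 days given; 6 required (5 < 6). Not satisfied.
Quorum: 11 present, but the 3 interested directors do not count, leaving 8. Quorum is 8. Satisfied.
Vote: the related-party contract with a company controlled by Director Thorne requires three-fourths of the disinterested directors present (11 − 3 = 8). 3/4 of 8 = 6, so 6 affirmative votes are needed; 6 voted in favor. Satisfied.

Invalid — notice requirement not satisfied.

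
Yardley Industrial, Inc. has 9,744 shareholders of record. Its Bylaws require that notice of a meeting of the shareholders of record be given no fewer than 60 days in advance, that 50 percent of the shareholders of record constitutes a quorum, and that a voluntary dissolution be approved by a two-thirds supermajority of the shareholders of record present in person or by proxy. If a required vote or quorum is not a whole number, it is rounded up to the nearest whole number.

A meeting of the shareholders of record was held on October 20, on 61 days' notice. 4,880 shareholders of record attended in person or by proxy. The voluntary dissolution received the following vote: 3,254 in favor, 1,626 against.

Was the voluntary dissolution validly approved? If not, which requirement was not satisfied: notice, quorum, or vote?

Notice: 61 days given; 60 required. Satisfied.
Quorum: 50% of 9,744 = 4,872; 4,880 present. Satisfied.
Vote: requires two-thirds of those present (4,880); 2/3 of 4880 = 3253.33, rounded up to 3254, so 3,254 needed; 3,254 in favor. Satisfied.

Valid — all requirements satisfied.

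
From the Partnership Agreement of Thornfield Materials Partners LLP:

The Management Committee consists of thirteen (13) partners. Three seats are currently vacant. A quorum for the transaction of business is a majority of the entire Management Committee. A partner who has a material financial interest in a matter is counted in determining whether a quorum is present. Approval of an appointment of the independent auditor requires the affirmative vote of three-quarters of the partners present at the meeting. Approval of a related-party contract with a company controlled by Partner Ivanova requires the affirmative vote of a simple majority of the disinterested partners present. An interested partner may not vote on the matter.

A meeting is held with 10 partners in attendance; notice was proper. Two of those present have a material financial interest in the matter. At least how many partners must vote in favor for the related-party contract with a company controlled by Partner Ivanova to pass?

5

The related-party contract with a company controlled by Partner Ivanova requires a majority of the disinterested partners present (10 − 2 = 8).
A majority of 8 is 5.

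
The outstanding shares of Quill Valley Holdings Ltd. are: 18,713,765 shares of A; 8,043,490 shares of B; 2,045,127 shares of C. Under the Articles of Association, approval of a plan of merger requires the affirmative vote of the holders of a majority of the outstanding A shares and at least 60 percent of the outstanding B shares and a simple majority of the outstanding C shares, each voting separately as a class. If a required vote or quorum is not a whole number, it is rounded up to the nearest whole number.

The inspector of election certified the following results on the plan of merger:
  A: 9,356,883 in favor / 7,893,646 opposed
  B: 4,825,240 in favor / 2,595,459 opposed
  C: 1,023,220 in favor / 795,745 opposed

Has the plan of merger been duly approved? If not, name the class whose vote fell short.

A: a majority of 18713765 is 9356883; 9,356,883 required, 9,356,883 in favor — approved.
B: 3/5 of 8043490 = 4826094; 4,826,094 required, 4,825,240 in favor — not approved.
C: a majority of 2045127 is 1022564; 1,022,564 required, 1,023,220 in favor — approved.

Not approved — the B shares did not give the required vote.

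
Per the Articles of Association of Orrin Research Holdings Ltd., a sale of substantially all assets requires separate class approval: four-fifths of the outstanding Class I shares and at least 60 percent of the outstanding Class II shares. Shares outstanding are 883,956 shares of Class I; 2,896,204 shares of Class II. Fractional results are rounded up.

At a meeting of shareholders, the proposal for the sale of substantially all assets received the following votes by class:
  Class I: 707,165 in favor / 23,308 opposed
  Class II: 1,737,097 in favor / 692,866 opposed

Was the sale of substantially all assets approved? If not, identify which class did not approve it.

Not approved — the Class II shares did not give the required vote.

Class I: 4/5 of 883956 = 707164.80, rounded up to 707165; 707,165 required, 707,165 in favor — approved.
Class II: 3/5 of 2896204 = 1737722.40, rounded up to 1737723; 1,737,723 required, 1,737,097 in favor — not approved.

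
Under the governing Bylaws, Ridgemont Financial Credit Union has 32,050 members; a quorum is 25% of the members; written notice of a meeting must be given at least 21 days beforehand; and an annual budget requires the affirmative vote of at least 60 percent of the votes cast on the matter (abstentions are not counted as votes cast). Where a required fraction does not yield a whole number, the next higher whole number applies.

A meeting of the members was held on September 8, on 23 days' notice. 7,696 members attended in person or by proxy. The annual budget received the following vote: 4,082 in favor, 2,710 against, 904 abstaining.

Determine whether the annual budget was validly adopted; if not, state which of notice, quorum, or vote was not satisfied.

Invalid — quorum requirement not satisfied.

Notice: 23 days given; 21 required. Satisfied.
Quorum: 25% of 32,050 = 8,012.50, rounded up to 8,013; 7,696 present. Not satisfied.
Vote: requires three-fifths of the votes cast (7,696 − 904 abstaining = 6,792); 3/5 of 6792 = 4075.20, rounded up to 4076, so 4,076 needed; 4,082 in favor. Satisfied.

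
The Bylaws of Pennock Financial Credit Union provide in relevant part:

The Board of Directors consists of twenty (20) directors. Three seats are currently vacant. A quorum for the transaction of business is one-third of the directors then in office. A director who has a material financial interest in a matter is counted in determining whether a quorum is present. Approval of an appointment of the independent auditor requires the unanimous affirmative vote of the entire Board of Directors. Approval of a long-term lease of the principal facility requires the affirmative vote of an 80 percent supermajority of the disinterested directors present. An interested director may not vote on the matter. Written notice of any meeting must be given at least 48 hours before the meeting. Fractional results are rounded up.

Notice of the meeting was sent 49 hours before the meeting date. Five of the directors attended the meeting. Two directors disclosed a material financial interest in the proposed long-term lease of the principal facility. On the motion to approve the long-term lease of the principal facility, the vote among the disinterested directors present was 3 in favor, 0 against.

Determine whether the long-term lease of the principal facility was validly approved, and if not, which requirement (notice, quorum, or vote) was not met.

Notice: 49 hours given; 48 required (49 ≥ 48). Satisfied.
Quorum: 5 present (interested directors count toward quorum); quorum is 6. Not satisfied.
Vote: the long-term lease of the principal facility requires four-fifths of the disinterested directors present (5 − 2 = 3). 4/5 of 3 = 2.40, rounded up to 3, so 3 affirmative votes are needed; 3 voted in favor. Satisfied. (Moot — without a quorum no business can be validly transacted.)

Invalid — quorum requirement not satisfied.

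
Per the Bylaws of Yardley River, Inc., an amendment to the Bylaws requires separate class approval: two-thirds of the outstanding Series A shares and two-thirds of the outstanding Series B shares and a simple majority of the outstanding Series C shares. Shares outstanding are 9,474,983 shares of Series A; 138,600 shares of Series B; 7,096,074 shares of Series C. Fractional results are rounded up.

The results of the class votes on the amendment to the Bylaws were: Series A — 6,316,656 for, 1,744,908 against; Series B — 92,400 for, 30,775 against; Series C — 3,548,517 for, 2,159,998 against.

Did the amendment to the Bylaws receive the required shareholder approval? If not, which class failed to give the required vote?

Approved — every class gave the required vote.

Series A: 2/3 of 9474983 = 6316655.33, rounded up to 6316656; 6,316,656 required, 6,316,656 in favor — approved.
Series B: 2/3 of 138600 = 92400; 92,400 required, 92,400 in favor — approved.
Series C: a majority of 7096074 is 3548038; 3,548,038 required, 3,548,517 in favor — approved.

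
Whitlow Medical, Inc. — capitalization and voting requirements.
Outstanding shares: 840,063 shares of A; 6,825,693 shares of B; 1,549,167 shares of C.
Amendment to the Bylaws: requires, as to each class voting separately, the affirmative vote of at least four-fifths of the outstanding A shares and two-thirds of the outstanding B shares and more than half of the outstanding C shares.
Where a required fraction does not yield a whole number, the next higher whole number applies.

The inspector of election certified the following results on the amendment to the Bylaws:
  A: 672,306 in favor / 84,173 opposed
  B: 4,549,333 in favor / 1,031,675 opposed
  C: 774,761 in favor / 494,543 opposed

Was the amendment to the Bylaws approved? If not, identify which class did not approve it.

A: 4/5 of 840063 = 672050.40, rounded up to 672051; 672,051 required, 672,306 in favor — approved.
B: 2/3 of 6825693 = 4550462; 4,550,462 required, 4,549,333 in favor — not approved.
C: a majority of 1549167 is 774584; 774,584 required, 774,761 in favor — approved.

Not approved — the B shares did not give the required vote.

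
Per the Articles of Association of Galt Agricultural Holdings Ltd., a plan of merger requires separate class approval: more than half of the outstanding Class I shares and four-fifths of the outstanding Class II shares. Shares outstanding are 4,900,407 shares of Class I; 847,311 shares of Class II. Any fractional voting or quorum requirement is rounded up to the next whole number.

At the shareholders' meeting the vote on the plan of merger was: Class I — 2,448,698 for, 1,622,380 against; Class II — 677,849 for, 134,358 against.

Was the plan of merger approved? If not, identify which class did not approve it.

Class I: a majority of 4900407 is 2450204; 2,450,204 required, 2,448,698 in favor — not approved.
Class II: 4/5 of 847311 = 677848.80, rounded up to 677849; 677,849 required, 677,849 in favor — approved.

Not approved — the Class I shares did not give the required vote.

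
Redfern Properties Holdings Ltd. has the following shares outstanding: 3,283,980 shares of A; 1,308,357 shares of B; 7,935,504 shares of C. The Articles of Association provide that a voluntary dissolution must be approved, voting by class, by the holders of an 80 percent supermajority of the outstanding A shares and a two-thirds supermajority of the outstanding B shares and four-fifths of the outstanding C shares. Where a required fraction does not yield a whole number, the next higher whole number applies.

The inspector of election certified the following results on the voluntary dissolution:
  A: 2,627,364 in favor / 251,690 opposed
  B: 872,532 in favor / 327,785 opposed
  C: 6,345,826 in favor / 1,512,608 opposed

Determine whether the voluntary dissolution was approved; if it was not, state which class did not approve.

Not approved — the C shares did not give the required vote.

A: 4/5 of 3283980 = 2627184; 2,627,184 required, 2,627,364 in favor — approved.
B: 2/3 of 1308357 = 872238; 872,238 required, 872,532 in favor — approved.
C: 4/5 of 7935504 = 6348403.20, rounded up to 6348404; 6,348,404 required, 6,345,826 in favor — not approved.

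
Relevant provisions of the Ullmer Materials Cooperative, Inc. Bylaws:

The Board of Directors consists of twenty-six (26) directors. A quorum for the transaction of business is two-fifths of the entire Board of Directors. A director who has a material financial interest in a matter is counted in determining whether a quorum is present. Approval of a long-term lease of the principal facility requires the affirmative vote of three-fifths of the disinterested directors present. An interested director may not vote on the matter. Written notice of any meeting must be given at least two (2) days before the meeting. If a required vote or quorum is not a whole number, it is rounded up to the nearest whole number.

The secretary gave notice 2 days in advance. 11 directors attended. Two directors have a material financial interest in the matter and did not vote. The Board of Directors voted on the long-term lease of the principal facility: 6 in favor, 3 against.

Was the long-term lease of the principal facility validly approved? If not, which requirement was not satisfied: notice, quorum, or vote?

Valid — all requirements satisfied.

Notice: 2 days given; 2 required (2 ≥ 2). Satisfied.
Quorum: 11 present (interested directors count toward quorum); quorum is 11. Satisfied.
Vote: the long-term lease of the principal facility requires three-fifths of the disinterested directors present (11 − 2 = 9). 3/5 of 9 = 5.40, rounded up to 6, so 6 affirmative votes are needed; 6 voted in favor. Satisfied.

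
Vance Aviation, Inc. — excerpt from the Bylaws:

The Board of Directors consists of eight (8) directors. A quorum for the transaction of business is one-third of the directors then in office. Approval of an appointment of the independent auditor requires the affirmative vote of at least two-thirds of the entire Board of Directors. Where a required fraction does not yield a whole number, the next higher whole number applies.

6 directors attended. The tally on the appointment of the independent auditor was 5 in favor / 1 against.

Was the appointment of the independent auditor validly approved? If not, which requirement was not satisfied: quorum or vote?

Quorum: 6 present; quorum is 3. Satisfied.
Vote: the appointment of the independent auditor requires two-thirds of the entire Board of Directors (8). 2/3 of 8 = 5.33, rounded up to 6, so 6 affirmative votes are needed; 5 voted in favor. Not satisfied.

Invalid — vote requirement not satisfied.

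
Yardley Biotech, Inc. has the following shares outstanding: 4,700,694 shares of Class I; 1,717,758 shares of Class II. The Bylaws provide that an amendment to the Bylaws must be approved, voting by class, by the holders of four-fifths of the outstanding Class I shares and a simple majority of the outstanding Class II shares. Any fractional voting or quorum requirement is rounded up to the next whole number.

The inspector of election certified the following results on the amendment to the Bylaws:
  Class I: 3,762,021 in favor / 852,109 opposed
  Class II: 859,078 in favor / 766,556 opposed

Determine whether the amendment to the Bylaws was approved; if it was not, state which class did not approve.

Class I: 4/5 of 4700694 = 3760555.20, rounded up to 3760556; 3,760,556 required, 3,762,021 in favor — approved.
Class II: a majority of 1717758 is 858880; 858,880 required, 859,078 in favor — approved.

Approved — every class gave the required vote.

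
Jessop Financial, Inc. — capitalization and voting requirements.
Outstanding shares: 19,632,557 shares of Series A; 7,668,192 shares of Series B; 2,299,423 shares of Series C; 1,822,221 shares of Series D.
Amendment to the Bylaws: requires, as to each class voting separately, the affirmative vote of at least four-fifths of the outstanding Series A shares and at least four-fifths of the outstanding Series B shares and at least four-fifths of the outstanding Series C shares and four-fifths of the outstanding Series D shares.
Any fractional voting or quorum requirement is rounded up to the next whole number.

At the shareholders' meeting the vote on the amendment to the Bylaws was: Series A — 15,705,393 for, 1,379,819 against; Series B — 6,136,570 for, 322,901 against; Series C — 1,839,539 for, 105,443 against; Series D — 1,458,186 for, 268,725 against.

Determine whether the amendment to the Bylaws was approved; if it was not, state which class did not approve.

Not approved — the Series A shares did not give the required vote.

Series A: 4/5 of 19632557 = 15706045.60, rounded up to 15706046; 15,706,046 required, 15,705,393 in favor — not approved.
Series B: 4/5 of 7668192 = 6134553.60, rounded up to 6134554; 6,134,554 required, 6,136,570 in favor — approved.
Series C: 4/5 of 2299423 = 1839538.40, rounded up to 1839539; 1,839,539 required, 1,839,539 in favor — approved.
Series D: 4/5 of 1822221 = 1457776.80, rounded up to 1457777; 1,457,777 required, 1,458,186 in favor — approved.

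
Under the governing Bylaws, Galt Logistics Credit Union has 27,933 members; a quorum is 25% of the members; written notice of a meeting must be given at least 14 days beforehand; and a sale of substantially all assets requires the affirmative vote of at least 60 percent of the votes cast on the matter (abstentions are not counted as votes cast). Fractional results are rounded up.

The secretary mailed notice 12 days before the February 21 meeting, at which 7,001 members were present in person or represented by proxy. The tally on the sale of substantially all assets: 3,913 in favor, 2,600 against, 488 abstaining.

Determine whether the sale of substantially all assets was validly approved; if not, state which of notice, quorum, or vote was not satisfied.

Invalid — notice requirement not satisfied.

Notice: 12 days given; 14 required. Not satisfied.
Quorum: 25% of 27,933 = 6,983.25, rounded up to 6,984; 7,001 present. Satisfied.
Vote: requires three-fifths of the votes cast (7,001 − 488 abstaining = 6,513); 3/5 of 6513 = 3907.80, rounded up to 3908, so 3,908 needed; 3,913 in favor. Satisfied.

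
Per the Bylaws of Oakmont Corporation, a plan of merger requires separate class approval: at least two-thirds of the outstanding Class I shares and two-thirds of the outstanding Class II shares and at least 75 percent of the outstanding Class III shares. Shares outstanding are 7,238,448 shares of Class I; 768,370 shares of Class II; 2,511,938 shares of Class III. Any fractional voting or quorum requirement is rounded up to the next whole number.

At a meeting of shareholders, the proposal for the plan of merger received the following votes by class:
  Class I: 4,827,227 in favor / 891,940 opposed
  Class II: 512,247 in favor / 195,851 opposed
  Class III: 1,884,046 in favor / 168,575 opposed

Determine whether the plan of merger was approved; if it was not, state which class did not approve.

Class I: 2/3 of 7238448 = 4825632; 4,825,632 required, 4,827,227 in favor — approved.
Class II: 2/3 of 768370 = 512246.67, rounded up to 512247; 512,247 required, 512,247 in favor — approved.
Class III: 3/4 of 2511938 = 1883953.50, rounded up to 1883954; 1,883,954 required, 1,884,046 in favor — approved.

Approved — every class gave the required vote.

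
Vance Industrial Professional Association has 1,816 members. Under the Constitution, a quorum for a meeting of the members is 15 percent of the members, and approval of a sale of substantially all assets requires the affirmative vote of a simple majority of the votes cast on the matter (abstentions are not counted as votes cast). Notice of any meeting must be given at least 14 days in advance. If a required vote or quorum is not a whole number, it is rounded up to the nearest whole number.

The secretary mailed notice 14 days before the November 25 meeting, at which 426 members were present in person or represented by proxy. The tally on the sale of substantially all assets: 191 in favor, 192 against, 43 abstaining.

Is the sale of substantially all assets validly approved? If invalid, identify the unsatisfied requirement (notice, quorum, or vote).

Notice: 14 days given; 14 required. Satisfied.
Quorum: 15% of 1,816 = 272.40, rounded up to 273; 426 present. Satisfied.
Vote: requires a majority of the votes cast (426 − 43 abstaining = 383); a majority of 383 is 192, so 192 needed; 191 in favor. Not satisfied.

Invalid — vote requirement not satisfied.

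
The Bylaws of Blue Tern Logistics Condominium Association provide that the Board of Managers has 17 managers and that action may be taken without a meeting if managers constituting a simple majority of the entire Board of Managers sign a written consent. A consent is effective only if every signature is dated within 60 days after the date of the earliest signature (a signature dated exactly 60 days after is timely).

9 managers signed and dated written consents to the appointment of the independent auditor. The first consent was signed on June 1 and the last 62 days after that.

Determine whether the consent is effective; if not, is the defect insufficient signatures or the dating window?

Not effective — dating-window requirement not satisfied.

Signatures required: a simple majority of 17 — a majority of 17 is 9, so 9 needed; 9 signed. Sufficient.
Dating window: the latest signature is 62 days after the earliest; the limit is 60 days. Outside the window.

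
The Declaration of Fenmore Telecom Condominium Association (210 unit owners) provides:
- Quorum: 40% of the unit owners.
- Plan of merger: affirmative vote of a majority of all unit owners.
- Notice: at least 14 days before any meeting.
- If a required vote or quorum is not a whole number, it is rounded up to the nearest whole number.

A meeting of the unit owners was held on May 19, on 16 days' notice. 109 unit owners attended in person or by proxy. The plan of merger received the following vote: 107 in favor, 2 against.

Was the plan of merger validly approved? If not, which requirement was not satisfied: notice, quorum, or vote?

Notice: 16 days given; 14 required. Satisfied.
Quorum: 40% of 210 = 84; 109 present. Satisfied.
Vote: requires a majority of all unit owners (210); a majority of 210 is 106, so 106 needed; 107 in favor. Satisfied.

Valid — all requirements satisfied.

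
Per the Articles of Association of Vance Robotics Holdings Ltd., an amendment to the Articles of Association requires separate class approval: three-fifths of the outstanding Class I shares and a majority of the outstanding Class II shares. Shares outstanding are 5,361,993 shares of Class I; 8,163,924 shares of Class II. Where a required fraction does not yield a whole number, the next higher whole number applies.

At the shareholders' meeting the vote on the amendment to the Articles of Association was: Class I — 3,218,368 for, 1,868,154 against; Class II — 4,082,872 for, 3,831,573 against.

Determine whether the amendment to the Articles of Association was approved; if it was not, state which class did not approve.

Approved — every class gave the required vote.

Class I: 3/5 of 5361993 = 3217195.80, rounded up to 3217196; 3,217,196 required, 3,218,368 in favor — approved.
Class II: a majority of 8163924 is 4081963; 4,081,963 required, 4,082,872 in favor — approved.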